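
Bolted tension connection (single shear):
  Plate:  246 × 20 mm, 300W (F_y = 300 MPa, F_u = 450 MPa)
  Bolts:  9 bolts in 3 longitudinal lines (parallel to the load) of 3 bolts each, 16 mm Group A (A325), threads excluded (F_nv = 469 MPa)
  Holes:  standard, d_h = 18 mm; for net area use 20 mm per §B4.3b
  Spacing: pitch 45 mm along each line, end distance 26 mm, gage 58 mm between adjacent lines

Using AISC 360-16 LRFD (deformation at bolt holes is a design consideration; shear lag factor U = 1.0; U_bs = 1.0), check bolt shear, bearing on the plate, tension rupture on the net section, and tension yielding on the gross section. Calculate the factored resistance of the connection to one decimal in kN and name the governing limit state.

636.5 kN (bolt shear governs)

Bolt shear: A_b = π(16)²/4 = 201.06 mm². φR_n = 0.75 × 469 × 201.06 × 9 × 1 = 636.5 kN.
Bearing (20 mm plate, F_u = 450 MPa): end bolts L_c = 26 − 18/2 = 17, R_n = min(1.2×17×20×450, 2.4×16×20×450) = 183.6 kN/bolt; interior L_c = 45 − 18 = 27, R_n = 291.6 kN/bolt. φR_n = 0.75 × (3×183.6 + 6×291.6) = 1725.3 kN.
Tension rupture (net): A_n = (246 − 3×20)×20 = 3720 mm² (U = 1.0, A_e = A_n). φR_n = 0.75 × 450 × 3720 = 1255.5 kN.
Tension yield (gross): A_g = 246×20 = 4920 mm². φR_n = 0.90 × 300 × 4920 = 1328.4 kN.
Governing: min(636.5, 1725.3, 1255.5, 1328.4) = 636.5 kN → bolt shear.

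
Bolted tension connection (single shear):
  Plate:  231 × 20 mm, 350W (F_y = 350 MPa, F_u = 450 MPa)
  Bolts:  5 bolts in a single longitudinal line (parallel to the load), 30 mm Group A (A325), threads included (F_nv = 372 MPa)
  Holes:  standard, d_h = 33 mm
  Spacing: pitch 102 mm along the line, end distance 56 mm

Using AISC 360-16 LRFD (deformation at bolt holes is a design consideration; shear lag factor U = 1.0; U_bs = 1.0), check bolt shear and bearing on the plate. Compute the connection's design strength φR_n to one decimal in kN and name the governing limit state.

Bolt shear: A_b = π(30)²/4 = 706.86 mm². φR_n = 0.75 × 372 × 706.86 × 5 × 1 = 986.1 kN.
Bearing (20 mm plate, F_u = 450 MPa): end bolts L_c = 56 − 33/2 = 39.5, R_n = min(1.2×39.5×20×450, 2.4×30×20×450) = 426.6 kN/bolt; interior L_c = 102 − 33 = 69, R_n = 648 kN/bolt. φR_n = 0.75 × (1×426.6 + 4×648) = 2264.0 kN.
Governing: min(986.1, 2264.0) = 986.1 kN → bolt shear.

986.1 kN (bolt shear governs)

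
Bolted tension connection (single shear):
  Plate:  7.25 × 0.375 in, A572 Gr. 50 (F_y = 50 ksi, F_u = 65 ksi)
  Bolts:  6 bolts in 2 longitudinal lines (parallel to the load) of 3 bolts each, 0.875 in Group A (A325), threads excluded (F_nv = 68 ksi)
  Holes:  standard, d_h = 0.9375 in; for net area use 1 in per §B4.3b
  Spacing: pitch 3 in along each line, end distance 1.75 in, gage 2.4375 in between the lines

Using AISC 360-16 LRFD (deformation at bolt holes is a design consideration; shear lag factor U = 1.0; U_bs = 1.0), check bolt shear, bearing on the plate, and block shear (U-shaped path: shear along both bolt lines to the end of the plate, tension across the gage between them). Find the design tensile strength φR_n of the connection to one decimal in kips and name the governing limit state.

141.5 kips (block shear governs)

Bolt shear: A_b = π(0.875)²/4 = 0.60132 in². φR_n = 0.75 × 68 × 0.60132 × 6 × 1 = 184.0 kips.
Bearing (0.375 in plate, F_u = 65 ksi): end bolts L_c = 1.75 − 0.9375/2 = 1.28125, R_n = min(1.2×1.28125×0.375×65, 2.4×0.875×0.375×65) = 37.477 kips/bolt; interior L_c = 3 − 0.9375 = 2.0625, R_n = 51.188 kips/bolt. φR_n = 0.75 × (2×37.477 + 4×51.188) = 209.8 kips.
Block shear: shear path 2×[1.75+2×3] = 2×7.75 in, A_gv = 5.8125, A_nv = 2×(7.75 − 2.5×1)×0.375 = 3.9375 in²; tension across gage: (2.4375 − 1×1)×0.375 = 0.53906 in². R_n = min(0.6×65×3.9375, 0.6×50×5.8125) + 1.0×65×0.53906 = min(153.56, 174.38) + 35.039 = 188.6 kips. φR_n = 0.75 × 188.6 = 141.5 kips.
Governing: min(184.0, 209.8, 141.5) = 141.5 kips → block shear.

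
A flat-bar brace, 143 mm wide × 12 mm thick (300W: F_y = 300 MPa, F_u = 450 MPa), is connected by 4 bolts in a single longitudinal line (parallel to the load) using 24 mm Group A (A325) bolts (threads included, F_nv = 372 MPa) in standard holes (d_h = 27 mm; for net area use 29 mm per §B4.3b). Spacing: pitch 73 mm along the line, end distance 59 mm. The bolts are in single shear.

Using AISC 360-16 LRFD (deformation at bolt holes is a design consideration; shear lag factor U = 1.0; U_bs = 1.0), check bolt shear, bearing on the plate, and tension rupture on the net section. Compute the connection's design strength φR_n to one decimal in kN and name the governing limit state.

Bolt shear: A_b = π(24)²/4 = 452.39 mm². φR_n = 0.75 × 372 × 452.39 × 4 × 1 = 504.9 kN.
Bearing (12 mm plate, F_u = 450 MPa): end bolts L_c = 59 − 27/2 = 45.5, R_n = min(1.2×45.5×12×450, 2.4×24×12×450) = 294.84 kN/bolt; interior L_c = 73 − 27 = 46, R_n = 298.08 kN/bolt. φR_n = 0.75 × (1×294.84 + 3×298.08) = 891.8 kN.
Tension rupture (net): A_n = (143 − 1×29)×12 = 1368 mm² (U = 1.0, A_e = A_n). φR_n = 0.75 × 450 × 1368 = 461.7 kN.
Governing: min(504.9, 891.8, 461.7) = 461.7 kN → net-section rupture.

461.7 kN (net-section rupture governs)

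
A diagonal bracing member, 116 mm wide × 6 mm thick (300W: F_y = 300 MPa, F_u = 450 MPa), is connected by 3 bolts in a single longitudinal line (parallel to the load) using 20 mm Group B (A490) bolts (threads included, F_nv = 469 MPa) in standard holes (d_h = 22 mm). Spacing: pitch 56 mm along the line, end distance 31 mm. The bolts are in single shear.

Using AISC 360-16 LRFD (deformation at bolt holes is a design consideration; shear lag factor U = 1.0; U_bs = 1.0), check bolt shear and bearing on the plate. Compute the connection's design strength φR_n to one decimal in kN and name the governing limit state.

213.8 kN (bearing governs)

Bolt shear: A_b = π(20)²/4 = 314.16 mm². φR_n = 0.75 × 469 × 314.16 × 3 × 1 = 331.5 kN.
Bearing (6 mm plate, F_u = 450 MPa): end bolts L_c = 31 − 22/2 = 20, R_n = min(1.2×20×6×450, 2.4×20×6×450) = 64.8 kN/bolt; interior L_c = 56 − 22 = 34, R_n = 110.16 kN/bolt. φR_n = 0.75 × (1×64.8 + 2×110.16) = 213.8 kN.
Governing: min(331.5, 213.8) = 213.8 kN → bearing.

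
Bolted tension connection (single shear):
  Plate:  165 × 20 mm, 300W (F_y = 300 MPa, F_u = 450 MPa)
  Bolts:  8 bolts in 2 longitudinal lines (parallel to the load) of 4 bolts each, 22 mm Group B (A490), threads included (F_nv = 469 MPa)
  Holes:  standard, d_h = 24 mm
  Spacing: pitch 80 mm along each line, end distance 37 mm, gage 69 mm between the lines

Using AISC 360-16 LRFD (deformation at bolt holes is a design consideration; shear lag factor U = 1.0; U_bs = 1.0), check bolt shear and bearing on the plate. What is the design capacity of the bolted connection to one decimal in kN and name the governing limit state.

Bolt shear: A_b = π(22)²/4 = 380.13 mm². φR_n = 0.75 × 469 × 380.13 × 8 × 1 = 1069.7 kN.
Bearing (20 mm plate, F_u = 450 MPa): end bolts L_c = 37 − 24/2 = 25, R_n = min(1.2×25×20×450, 2.4×22×20×450) = 270 kN/bolt; interior L_c = 80 − 24 = 56, R_n = 475.2 kN/bolt. φR_n = 0.75 × (2×270 + 6×475.2) = 2543.4 kN.
Governing: min(1069.7, 2543.4) = 1069.7 kN → bolt shear.

1069.7 kN (bolt shear governs)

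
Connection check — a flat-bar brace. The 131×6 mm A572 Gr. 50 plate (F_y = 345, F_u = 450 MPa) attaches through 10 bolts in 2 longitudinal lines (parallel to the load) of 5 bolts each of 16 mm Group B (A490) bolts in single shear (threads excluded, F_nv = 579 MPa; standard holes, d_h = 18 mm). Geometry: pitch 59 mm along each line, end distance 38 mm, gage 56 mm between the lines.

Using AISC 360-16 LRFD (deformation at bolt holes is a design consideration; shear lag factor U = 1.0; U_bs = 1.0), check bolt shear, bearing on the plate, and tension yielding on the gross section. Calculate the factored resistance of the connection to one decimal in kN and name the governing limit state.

Bolt shear: A_b = π(16)²/4 = 201.06 mm². φR_n = 0.75 × 579 × 201.06 × 10 × 1 = 873.1 kN.
Bearing (6 mm plate, F_u = 450 MPa): end bolts L_c = 38 − 18/2 = 29, R_n = min(1.2×29×6×450, 2.4×16×6×450) = 93.96 kN/bolt; interior L_c = 59 − 18 = 41, R_n = 103.68 kN/bolt. φR_n = 0.75 × (2×93.96 + 8×103.68) = 763.0 kN.
Tension yield (gross): A_g = 131×6 = 786 mm². φR_n = 0.90 × 345 × 786 = 244.1 kN.
Governing: min(873.1, 763.0, 244.1) = 244.1 kN → gross-section yield.

244.1 kN (gross-section yield governs)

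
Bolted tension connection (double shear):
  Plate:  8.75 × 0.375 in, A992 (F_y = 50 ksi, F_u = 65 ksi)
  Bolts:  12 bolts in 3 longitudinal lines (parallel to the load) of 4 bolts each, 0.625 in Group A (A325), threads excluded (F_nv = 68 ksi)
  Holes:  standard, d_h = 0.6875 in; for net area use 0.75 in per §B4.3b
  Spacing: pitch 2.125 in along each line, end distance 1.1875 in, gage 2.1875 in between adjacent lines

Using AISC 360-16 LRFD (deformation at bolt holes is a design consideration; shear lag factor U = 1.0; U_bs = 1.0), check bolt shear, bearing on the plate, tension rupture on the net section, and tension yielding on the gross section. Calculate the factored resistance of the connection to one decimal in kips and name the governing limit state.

Bolt shear: A_b = π(0.625)²/4 = 0.3068 in². φR_n = 0.75 × 68 × 0.3068 × 12 × 2 = 375.5 kips.
Bearing (0.375 in plate, F_u = 65 ksi): end bolts L_c = 1.1875 − 0.6875/2 = 0.84375, R_n = min(1.2×0.84375×0.375×65, 2.4×0.625×0.375×65) = 24.68 kips/bolt; interior L_c = 2.125 − 0.6875 = 1.4375, R_n = 36.563 kips/bolt. φR_n = 0.75 × (3×24.68 + 9×36.563) = 302.3 kips.
Tension rupture (net): A_n = (8.75 − 3×0.75)×0.375 = 2.4375 in² (U = 1.0, A_e = A_n). φR_n = 0.75 × 65 × 2.4375 = 118.8 kips.
Tension yield (gross): A_g = 8.75×0.375 = 3.2813 in². φR_n = 0.90 × 50 × 3.2813 = 147.7 kips.
Governing: min(375.5, 302.3, 118.8, 147.7) = 118.8 kips → net-section rupture.

118.8 kips (net-section rupture governs)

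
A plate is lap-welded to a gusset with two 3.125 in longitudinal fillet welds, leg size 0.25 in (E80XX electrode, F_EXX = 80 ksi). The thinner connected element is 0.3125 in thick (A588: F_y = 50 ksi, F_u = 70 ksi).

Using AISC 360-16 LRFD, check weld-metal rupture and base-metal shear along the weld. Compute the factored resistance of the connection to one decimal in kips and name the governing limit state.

39.8 kips (weld metal governs)

Weld metal: throat = 0.707×0.25 = 0.17675 in, L = 2×3.125 = 6.25 in. φR_n = 0.75 × 0.6 × 80 × 0.17675 × 6.25 = 39.8 kips.
Base metal shear (0.3125 in plate): yield φR_n = 1.0×0.6×50×0.3125×6.25 = 58.6 kips; rupture φR_n = 0.75×0.6×70×0.3125×6.25 = 61.5 kips; take 58.6 kips (yield).
Governing: min(39.8, 58.6) = 39.8 kips → weld metal.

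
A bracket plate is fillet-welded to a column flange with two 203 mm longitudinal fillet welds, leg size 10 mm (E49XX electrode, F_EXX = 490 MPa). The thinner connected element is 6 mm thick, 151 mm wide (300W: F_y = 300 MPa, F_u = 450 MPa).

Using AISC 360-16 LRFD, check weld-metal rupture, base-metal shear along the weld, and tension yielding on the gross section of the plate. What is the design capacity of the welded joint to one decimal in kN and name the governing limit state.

244.6 kN (gross-section yield governs)

Weld metal: throat = 0.707×10 = 7.07 mm, L = 2×203 = 406 mm. φR_n = 0.75 × 0.6 × 490 × 7.07 × 406 = 632.9 kN.
Base metal shear (6 mm plate): yield φR_n = 1.0×0.6×300×6×406 = 438.5 kN; rupture φR_n = 0.75×0.6×450×6×406 = 493.3 kN; take 438.5 kN (yield).
Tension yield (gross): A_g = 151×6 = 906 mm². φR_n = 0.90 × 300 × 906 = 244.6 kN.
Governing: min(632.9, 438.5, 244.6) = 244.6 kN → gross-section yield.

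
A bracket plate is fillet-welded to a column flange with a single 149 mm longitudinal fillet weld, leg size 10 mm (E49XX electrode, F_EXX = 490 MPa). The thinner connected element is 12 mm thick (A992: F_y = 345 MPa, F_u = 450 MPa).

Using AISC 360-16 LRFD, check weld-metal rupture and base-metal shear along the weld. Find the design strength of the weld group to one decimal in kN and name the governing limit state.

232.3 kN (weld metal governs)

Weld metal: throat = 0.707×10 = 7.07 mm, L = 149 mm. φR_n = 0.75 × 0.6 × 490 × 7.07 × 149 = 232.3 kN.
Base metal shear (12 mm plate): yield φR_n = 1.0×0.6×345×12×149 = 370.1 kN; rupture φR_n = 0.75×0.6×450×12×149 = 362.1 kN; take 362.1 kN (rupture).
Governing: min(232.3, 362.1) = 232.3 kN → weld metal.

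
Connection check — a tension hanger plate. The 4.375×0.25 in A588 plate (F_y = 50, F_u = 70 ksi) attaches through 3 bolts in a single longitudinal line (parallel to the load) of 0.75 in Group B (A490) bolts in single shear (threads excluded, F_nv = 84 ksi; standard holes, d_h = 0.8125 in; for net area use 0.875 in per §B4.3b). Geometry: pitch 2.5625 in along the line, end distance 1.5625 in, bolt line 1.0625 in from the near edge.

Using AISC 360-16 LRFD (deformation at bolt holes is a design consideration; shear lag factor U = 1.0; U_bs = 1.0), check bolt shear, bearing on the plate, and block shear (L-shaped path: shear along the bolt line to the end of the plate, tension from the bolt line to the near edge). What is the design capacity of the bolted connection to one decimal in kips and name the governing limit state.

43.6 kips (block shear governs)

Bolt shear: A_b = π(0.75)²/4 = 0.44179 in². φR_n = 0.75 × 84 × 0.44179 × 3 × 1 = 83.5 kips.
Bearing (0.25 in plate, F_u = 70 ksi): end bolts L_c = 1.5625 − 0.8125/2 = 1.15625, R_n = min(1.2×1.15625×0.25×70, 2.4×0.75×0.25×70) = 24.281 kips/bolt; interior L_c = 2.5625 − 0.8125 = 1.75, R_n = 31.5 kips/bolt. φR_n = 0.75 × (1×24.281 + 2×31.5) = 65.5 kips.
Block shear: shear path 1×[1.5625+2×2.5625] = 1×6.6875 in, A_gv = 1.6719, A_nv = 1×(6.6875 − 2.5×0.875)×0.25 = 1.125 in²; tension to near edge: (1.0625 − 0.5×0.875)×0.25 = 0.15625 in². R_n = min(0.6×70×1.125, 0.6×50×1.6719) + 1.0×70×0.15625 = min(47.25, 50.157) + 10.938 = 58.188 kips. φR_n = 0.75 × 58.188 = 43.6 kips.
Governing: min(83.5, 65.5, 43.6) = 43.6 kips → block shear.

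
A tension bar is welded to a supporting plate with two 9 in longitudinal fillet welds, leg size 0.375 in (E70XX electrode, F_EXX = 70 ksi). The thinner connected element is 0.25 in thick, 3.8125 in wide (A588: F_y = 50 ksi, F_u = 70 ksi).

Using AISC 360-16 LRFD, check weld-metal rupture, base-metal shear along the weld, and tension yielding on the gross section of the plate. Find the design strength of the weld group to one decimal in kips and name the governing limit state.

42.9 kips (gross-section yield governs)

Weld metal: throat = 0.707×0.375 = 0.26513 in, L = 2×9 = 18 in. φR_n = 0.75 × 0.6 × 70 × 0.26513 × 18 = 150.3 kips.
Base metal shear (0.25 in plate): yield φR_n = 1.0×0.6×50×0.25×18 = 135.0 kips; rupture φR_n = 0.75×0.6×70×0.25×18 = 141.8 kips; take 135.0 kips (yield).
Tension yield (gross): A_g = 3.8125×0.25 = 0.95313 in². φR_n = 0.90 × 50 × 0.95313 = 42.9 kips.
Governing: min(150.3, 135.0, 42.9) = 42.9 kips → gross-section yield.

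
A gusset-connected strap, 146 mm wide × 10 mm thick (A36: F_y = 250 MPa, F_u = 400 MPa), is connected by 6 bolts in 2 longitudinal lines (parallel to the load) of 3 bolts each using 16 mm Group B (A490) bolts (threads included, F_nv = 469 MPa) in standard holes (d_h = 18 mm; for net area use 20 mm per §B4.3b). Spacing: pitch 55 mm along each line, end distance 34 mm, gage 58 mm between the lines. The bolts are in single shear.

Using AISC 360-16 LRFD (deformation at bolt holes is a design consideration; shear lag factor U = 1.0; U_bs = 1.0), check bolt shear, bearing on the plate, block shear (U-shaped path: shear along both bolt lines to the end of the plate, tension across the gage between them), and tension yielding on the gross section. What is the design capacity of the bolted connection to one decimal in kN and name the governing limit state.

Bolt shear: A_b = π(16)²/4 = 201.06 mm². φR_n = 0.75 × 469 × 201.06 × 6 × 1 = 424.3 kN.
Bearing (10 mm plate, F_u = 400 MPa): end bolts L_c = 34 − 18/2 = 25, R_n = min(1.2×25×10×400, 2.4×16×10×400) = 120 kN/bolt; interior L_c = 55 − 18 = 37, R_n = 153.6 kN/bolt. φR_n = 0.75 × (2×120 + 4×153.6) = 640.8 kN.
Block shear: shear path 2×[34+2×55] = 2×144 mm, A_gv = 2880, A_nv = 2×(144 − 2.5×20)×10 = 1880 mm²; tension across gage: (58 − 1×20)×10 = 380 mm². R_n = min(0.6×400×1880, 0.6×250×2880) + 1.0×400×380 = min(451.2, 432) + 152 = 584 kN. φR_n = 0.75 × 584 = 438.0 kN.
Tension yield (gross): A_g = 146×10 = 1460 mm². φR_n = 0.90 × 250 × 1460 = 328.5 kN.
Governing: min(424.3, 640.8, 438.0, 328.5) = 328.5 kN → gross-section yield.

328.5 kN (gross-section yield governs)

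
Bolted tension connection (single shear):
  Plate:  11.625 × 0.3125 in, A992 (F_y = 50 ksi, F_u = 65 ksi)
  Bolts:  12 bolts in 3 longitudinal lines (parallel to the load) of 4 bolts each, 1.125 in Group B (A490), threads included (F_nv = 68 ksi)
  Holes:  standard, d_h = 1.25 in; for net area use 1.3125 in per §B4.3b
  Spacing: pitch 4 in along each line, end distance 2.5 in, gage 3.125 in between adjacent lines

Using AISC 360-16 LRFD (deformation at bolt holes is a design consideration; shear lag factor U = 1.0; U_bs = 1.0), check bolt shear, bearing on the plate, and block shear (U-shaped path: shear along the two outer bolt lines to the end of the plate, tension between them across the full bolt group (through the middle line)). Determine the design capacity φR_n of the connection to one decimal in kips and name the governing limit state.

Bolt shear: A_b = π(1.125)²/4 = 0.99402 in². φR_n = 0.75 × 68 × 0.99402 × 12 × 1 = 608.3 kips.
Bearing (0.3125 in plate, F_u = 65 ksi): end bolts L_c = 2.5 − 1.25/2 = 1.875, R_n = min(1.2×1.875×0.3125×65, 2.4×1.125×0.3125×65) = 45.703 kips/bolt; interior L_c = 4 − 1.25 = 2.75, R_n = 54.844 kips/bolt. φR_n = 0.75 × (3×45.703 + 9×54.844) = 473.0 kips.
Block shear: shear path 2×[2.5+3×4] = 2×14.5 in, A_gv = 9.0625, A_nv = 2×(14.5 − 3.5×1.3125)×0.3125 = 6.1914 in²; tension across gage: (6.25 − 2×1.3125)×0.3125 = 1.1328 in². R_n = min(0.6×65×6.1914, 0.6×50×9.0625) + 1.0×65×1.1328 = min(241.46, 271.88) + 73.632 = 315.09 kips. φR_n = 0.75 × 315.09 = 236.3 kips.
Governing: min(608.3, 473.0, 236.3) = 236.3 kips → block shear.

236.3 kips (block shear governs)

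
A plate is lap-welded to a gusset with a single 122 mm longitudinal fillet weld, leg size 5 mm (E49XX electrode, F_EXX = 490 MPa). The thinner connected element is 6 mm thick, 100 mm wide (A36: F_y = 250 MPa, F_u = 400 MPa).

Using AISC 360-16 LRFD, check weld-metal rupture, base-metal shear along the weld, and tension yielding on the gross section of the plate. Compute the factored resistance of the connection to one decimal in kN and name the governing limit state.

Weld metal: throat = 0.707×5 = 3.535 mm, L = 122 mm. φR_n = 0.75 × 0.6 × 490 × 3.535 × 122 = 95.1 kN.
Base metal shear (6 mm plate): yield φR_n = 1.0×0.6×250×6×122 = 109.8 kN; rupture φR_n = 0.75×0.6×400×6×122 = 131.8 kN; take 109.8 kN (yield).
Tension yield (gross): A_g = 100×6 = 600 mm². φR_n = 0.90 × 250 × 600 = 135.0 kN.
Governing: min(95.1, 109.8, 135.0) = 95.1 kN → weld metal.

95.1 kN (weld metal governs)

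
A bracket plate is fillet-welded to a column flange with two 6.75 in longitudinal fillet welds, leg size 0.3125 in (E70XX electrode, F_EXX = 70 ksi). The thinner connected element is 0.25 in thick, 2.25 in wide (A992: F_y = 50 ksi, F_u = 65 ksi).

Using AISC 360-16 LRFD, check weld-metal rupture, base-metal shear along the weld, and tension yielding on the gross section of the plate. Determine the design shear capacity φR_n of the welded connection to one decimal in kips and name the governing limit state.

25.3 kips (gross-section yield governs)

Weld metal: throat = 0.707×0.3125 = 0.22094 in, L = 2×6.75 = 13.5 in. φR_n = 0.75 × 0.6 × 70 × 0.22094 × 13.5 = 94.0 kips.
Base metal shear (0.25 in plate): yield φR_n = 1.0×0.6×50×0.25×13.5 = 101.3 kips; rupture φR_n = 0.75×0.6×65×0.25×13.5 = 98.7 kips; take 98.7 kips (rupture).
Tension yield (gross): A_g = 2.25×0.25 = 0.5625 in². φR_n = 0.90 × 50 × 0.5625 = 25.3 kips.
Governing: min(94.0, 98.7, 25.3) = 25.3 kips → gross-section yield.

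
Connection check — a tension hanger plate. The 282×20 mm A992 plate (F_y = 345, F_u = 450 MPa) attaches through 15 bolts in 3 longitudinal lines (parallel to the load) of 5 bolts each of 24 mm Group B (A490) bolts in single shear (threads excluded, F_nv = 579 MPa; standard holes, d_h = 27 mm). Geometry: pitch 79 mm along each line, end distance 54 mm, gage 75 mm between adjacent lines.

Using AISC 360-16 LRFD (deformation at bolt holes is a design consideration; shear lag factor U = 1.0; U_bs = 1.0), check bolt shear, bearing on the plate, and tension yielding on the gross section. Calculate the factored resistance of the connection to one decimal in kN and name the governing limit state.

1751.2 kN (gross-section yield governs)

Bolt shear: A_b = π(24)²/4 = 452.39 mm². φR_n = 0.75 × 579 × 452.39 × 15 × 1 = 2946.8 kN.
Bearing (20 mm plate, F_u = 450 MPa): end bolts L_c = 54 − 27/2 = 40.5, R_n = min(1.2×40.5×20×450, 2.4×24×20×450) = 437.4 kN/bolt; interior L_c = 79 − 27 = 52, R_n = 518.4 kN/bolt. φR_n = 0.75 × (3×437.4 + 12×518.4) = 5649.8 kN.
Tension yield (gross): A_g = 282×20 = 5640 mm². φR_n = 0.90 × 345 × 5640 = 1751.2 kN.
Governing: min(2946.8, 5649.8, 1751.2) = 1751.2 kN → gross-section yield.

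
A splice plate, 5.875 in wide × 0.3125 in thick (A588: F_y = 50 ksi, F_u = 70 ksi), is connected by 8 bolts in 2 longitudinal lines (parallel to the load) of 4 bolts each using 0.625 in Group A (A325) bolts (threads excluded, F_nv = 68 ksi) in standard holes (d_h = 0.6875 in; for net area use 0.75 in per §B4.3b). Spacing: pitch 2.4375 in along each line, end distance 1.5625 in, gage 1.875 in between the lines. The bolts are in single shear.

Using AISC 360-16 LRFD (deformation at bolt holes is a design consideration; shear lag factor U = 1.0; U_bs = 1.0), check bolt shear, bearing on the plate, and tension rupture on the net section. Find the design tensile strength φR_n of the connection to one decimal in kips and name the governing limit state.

Bolt shear: A_b = π(0.625)²/4 = 0.3068 in². φR_n = 0.75 × 68 × 0.3068 × 8 × 1 = 125.2 kips.
Bearing (0.3125 in plate, F_u = 70 ksi): end bolts L_c = 1.5625 − 0.6875/2 = 1.21875, R_n = min(1.2×1.21875×0.3125×70, 2.4×0.625×0.3125×70) = 31.992 kips/bolt; interior L_c = 2.4375 − 0.6875 = 1.75, R_n = 32.813 kips/bolt. φR_n = 0.75 × (2×31.992 + 6×32.813) = 195.6 kips.
Tension rupture (net): A_n = (5.875 − 2×0.75)×0.3125 = 1.3672 in² (U = 1.0, A_e = A_n). φR_n = 0.75 × 70 × 1.3672 = 71.8 kips.
Governing: min(125.2, 195.6, 71.8) = 71.8 kips → net-section rupture.

71.8 kips (net-section rupture governs)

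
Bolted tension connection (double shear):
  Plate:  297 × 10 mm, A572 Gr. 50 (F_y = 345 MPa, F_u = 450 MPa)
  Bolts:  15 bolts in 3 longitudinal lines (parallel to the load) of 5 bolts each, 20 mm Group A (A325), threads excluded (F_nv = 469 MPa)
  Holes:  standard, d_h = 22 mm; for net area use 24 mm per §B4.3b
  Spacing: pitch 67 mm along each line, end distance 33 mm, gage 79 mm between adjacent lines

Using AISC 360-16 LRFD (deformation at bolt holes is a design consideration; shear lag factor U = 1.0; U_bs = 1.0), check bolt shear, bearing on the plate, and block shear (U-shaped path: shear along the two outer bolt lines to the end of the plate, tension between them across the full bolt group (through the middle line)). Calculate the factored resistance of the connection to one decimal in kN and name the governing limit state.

1152.9 kN (block shear governs)

Bolt shear: A_b = π(20)²/4 = 314.16 mm². φR_n = 0.75 × 469 × 314.16 × 15 × 2 = 3315.2 kN.
Bearing (10 mm plate, F_u = 450 MPa): end bolts L_c = 33 − 22/2 = 22, R_n = min(1.2×22×10×450, 2.4×20×10×450) = 118.8 kN/bolt; interior L_c = 67 − 22 = 45, R_n = 216 kN/bolt. φR_n = 0.75 × (3×118.8 + 12×216) = 2211.3 kN.
Block shear: shear path 2×[33+4×67] = 2×301 mm, A_gv = 6020, A_nv = 2×(301 − 4.5×24)×10 = 3860 mm²; tension across gage: (158 − 2×24)×10 = 1100 mm². R_n = min(0.6×450×3860, 0.6×345×6020) + 1.0×450×1100 = min(1042.2, 1246.1) + 495 = 1537.2 kN. φR_n = 0.75 × 1537.2 = 1152.9 kN.
Governing: min(3315.2, 2211.3, 1152.9) = 1152.9 kN → block shear.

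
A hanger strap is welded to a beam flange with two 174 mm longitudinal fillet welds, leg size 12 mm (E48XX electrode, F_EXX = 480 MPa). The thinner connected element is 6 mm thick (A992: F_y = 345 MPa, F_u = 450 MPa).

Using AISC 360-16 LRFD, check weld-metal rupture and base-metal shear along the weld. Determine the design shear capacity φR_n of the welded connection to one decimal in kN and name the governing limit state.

Weld metal: throat = 0.707×12 = 8.484 mm, L = 2×174 = 348 mm. φR_n = 0.75 × 0.6 × 480 × 8.484 × 348 = 637.7 kN.
Base metal shear (6 mm plate): yield φR_n = 1.0×0.6×345×6×348 = 432.2 kN; rupture φR_n = 0.75×0.6×450×6×348 = 422.8 kN; take 422.8 kN (rupture).
Governing: min(637.7, 422.8) = 422.8 kN → base-metal shear.

422.8 kN (base-metal shear governs)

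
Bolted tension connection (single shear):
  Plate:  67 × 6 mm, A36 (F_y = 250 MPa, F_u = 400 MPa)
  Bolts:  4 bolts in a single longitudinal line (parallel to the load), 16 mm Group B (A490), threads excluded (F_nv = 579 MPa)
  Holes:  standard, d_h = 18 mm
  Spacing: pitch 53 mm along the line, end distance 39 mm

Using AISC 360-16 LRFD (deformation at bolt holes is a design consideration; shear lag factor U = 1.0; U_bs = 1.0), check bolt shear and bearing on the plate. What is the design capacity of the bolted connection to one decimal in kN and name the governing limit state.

272.2 kN (bearing governs)

Bolt shear: A_b = π(16)²/4 = 201.06 mm². φR_n = 0.75 × 579 × 201.06 × 4 × 1 = 349.2 kN.
Bearing (6 mm plate, F_u = 400 MPa): end bolts L_c = 39 − 18/2 = 30, R_n = min(1.2×30×6×400, 2.4×16×6×400) = 86.4 kN/bolt; interior L_c = 53 − 18 = 35, R_n = 92.16 kN/bolt. φR_n = 0.75 × (1×86.4 + 3×92.16) = 272.2 kN.
Governing: min(349.2, 272.2) = 272.2 kN → bearing.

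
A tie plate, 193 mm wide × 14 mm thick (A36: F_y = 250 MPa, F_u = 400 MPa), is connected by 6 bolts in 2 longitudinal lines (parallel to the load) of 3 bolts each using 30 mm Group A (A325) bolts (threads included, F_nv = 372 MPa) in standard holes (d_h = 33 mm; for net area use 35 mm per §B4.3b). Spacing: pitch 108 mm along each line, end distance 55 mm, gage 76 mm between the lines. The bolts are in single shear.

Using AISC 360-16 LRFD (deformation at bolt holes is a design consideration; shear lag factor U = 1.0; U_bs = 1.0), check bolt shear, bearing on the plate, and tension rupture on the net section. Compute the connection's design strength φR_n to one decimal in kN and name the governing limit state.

516.6 kN (net-section rupture governs)

Bolt shear: A_b = π(30)²/4 = 706.86 mm². φR_n = 0.75 × 372 × 706.86 × 6 × 1 = 1183.3 kN.
Bearing (14 mm plate, F_u = 400 MPa): end bolts L_c = 55 − 33/2 = 38.5, R_n = min(1.2×38.5×14×400, 2.4×30×14×400) = 258.72 kN/bolt; interior L_c = 108 − 33 = 75, R_n = 403.2 kN/bolt. φR_n = 0.75 × (2×258.72 + 4×403.2) = 1597.7 kN.
Tension rupture (net): A_n = (193 − 2×35)×14 = 1722 mm² (U = 1.0, A_e = A_n). φR_n = 0.75 × 400 × 1722 = 516.6 kN.
Governing: min(1183.3, 1597.7, 516.6) = 516.6 kN → net-section rupture.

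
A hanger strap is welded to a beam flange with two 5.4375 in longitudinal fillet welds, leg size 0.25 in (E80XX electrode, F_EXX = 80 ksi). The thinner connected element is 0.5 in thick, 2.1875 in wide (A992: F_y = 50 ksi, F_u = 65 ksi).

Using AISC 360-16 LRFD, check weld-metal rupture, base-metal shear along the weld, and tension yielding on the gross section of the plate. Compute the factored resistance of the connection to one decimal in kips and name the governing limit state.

49.2 kips (gross-section yield governs)

Weld metal: throat = 0.707×0.25 = 0.17675 in, L = 2×5.4375 = 10.875 in. φR_n = 0.75 × 0.6 × 80 × 0.17675 × 10.875 = 69.2 kips.
Base metal shear (0.5 in plate): yield φR_n = 1.0×0.6×50×0.5×10.875 = 163.1 kips; rupture φR_n = 0.75×0.6×65×0.5×10.875 = 159.0 kips; take 159.0 kips (rupture).
Tension yield (gross): A_g = 2.1875×0.5 = 1.0938 in². φR_n = 0.90 × 50 × 1.0938 = 49.2 kips.
Governing: min(69.2, 159.0, 49.2) = 49.2 kips → gross-section yield.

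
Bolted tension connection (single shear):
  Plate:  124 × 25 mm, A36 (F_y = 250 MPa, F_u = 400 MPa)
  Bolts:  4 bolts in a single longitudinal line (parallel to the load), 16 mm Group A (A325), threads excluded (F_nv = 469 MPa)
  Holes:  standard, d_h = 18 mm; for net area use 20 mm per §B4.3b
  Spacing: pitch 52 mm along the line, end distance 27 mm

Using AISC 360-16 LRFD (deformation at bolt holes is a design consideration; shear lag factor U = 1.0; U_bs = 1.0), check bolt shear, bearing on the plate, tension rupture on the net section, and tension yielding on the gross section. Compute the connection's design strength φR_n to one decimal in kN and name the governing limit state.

282.9 kN (bolt shear governs)

Bolt shear: A_b = π(16)²/4 = 201.06 mm². φR_n = 0.75 × 469 × 201.06 × 4 × 1 = 282.9 kN.
Bearing (25 mm plate, F_u = 400 MPa): end bolts L_c = 27 − 18/2 = 18, R_n = min(1.2×18×25×400, 2.4×16×25×400) = 216 kN/bolt; interior L_c = 52 − 18 = 34, R_n = 384 kN/bolt. φR_n = 0.75 × (1×216 + 3×384) = 1026.0 kN.
Tension rupture (net): A_n = (124 − 1×20)×25 = 2600 mm² (U = 1.0, A_e = A_n). φR_n = 0.75 × 400 × 2600 = 780.0 kN.
Tension yield (gross): A_g = 124×25 = 3100 mm². φR_n = 0.90 × 250 × 3100 = 697.5 kN.
Governing: min(282.9, 1026.0, 780.0, 697.5) = 282.9 kN → bolt shear.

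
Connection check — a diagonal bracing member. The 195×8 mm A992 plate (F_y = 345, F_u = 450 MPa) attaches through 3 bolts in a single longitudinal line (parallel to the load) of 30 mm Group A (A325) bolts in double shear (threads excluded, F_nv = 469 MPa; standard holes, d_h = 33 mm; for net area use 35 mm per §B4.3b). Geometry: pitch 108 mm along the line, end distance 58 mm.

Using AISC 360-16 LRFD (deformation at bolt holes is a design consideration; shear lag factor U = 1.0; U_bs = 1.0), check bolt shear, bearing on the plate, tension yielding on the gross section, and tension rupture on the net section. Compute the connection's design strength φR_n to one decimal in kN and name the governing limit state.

432.0 kN (net-section rupture governs)

Bolt shear: A_b = π(30)²/4 = 706.86 mm². φR_n = 0.75 × 469 × 706.86 × 3 × 2 = 1491.8 kN.
Bearing (8 mm plate, F_u = 450 MPa): end bolts L_c = 58 − 33/2 = 41.5, R_n = min(1.2×41.5×8×450, 2.4×30×8×450) = 179.28 kN/bolt; interior L_c = 108 − 33 = 75, R_n = 259.2 kN/bolt. φR_n = 0.75 × (1×179.28 + 2×259.2) = 523.3 kN.
Tension yield (gross): A_g = 195×8 = 1560 mm². φR_n = 0.90 × 345 × 1560 = 484.4 kN.
Tension rupture (net): A_n = (195 − 1×35)×8 = 1280 mm² (U = 1.0, A_e = A_n). φR_n = 0.75 × 450 × 1280 = 432.0 kN.
Governing: min(1491.8, 523.3, 484.4, 432.0) = 432.0 kN → net-section rupture.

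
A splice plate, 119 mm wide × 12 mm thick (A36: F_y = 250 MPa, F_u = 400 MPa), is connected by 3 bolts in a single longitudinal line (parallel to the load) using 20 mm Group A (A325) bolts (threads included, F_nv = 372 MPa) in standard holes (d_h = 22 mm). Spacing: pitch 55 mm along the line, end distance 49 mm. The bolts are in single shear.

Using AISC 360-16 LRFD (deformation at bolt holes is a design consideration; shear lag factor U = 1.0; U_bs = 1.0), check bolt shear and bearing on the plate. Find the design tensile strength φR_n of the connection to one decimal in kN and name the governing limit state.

Bolt shear: A_b = π(20)²/4 = 314.16 mm². φR_n = 0.75 × 372 × 314.16 × 3 × 1 = 263.0 kN.
Bearing (12 mm plate, F_u = 400 MPa): end bolts L_c = 49 − 22/2 = 38, R_n = min(1.2×38×12×400, 2.4×20×12×400) = 218.88 kN/bolt; interior L_c = 55 − 22 = 33, R_n = 190.08 kN/bolt. φR_n = 0.75 × (1×218.88 + 2×190.08) = 449.3 kN.
Governing: min(263.0, 449.3) = 263.0 kN → bolt shear.

263.0 kN (bolt shear governs)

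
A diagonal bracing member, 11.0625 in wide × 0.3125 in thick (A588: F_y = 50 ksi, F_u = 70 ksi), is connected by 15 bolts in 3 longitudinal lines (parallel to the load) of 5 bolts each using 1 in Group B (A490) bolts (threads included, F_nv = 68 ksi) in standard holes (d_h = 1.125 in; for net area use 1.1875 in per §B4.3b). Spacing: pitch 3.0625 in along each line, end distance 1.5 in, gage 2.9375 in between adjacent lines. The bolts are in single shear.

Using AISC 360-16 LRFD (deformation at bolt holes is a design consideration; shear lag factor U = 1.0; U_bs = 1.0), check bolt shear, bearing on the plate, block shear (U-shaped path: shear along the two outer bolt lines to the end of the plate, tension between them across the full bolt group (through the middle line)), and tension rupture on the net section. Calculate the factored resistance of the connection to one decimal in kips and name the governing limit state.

Bolt shear: A_b = π(1)²/4 = 0.7854 in². φR_n = 0.75 × 68 × 0.7854 × 15 × 1 = 600.8 kips.
Bearing (0.3125 in plate, F_u = 70 ksi): end bolts L_c = 1.5 − 1.125/2 = 0.9375, R_n = min(1.2×0.9375×0.3125×70, 2.4×1×0.3125×70) = 24.609 kips/bolt; interior L_c = 3.0625 − 1.125 = 1.9375, R_n = 50.859 kips/bolt. φR_n = 0.75 × (3×24.609 + 12×50.859) = 513.1 kips.
Block shear: shear path 2×[1.5+4×3.0625] = 2×13.75 in, A_gv = 8.5938, A_nv = 2×(13.75 − 4.5×1.1875)×0.3125 = 5.2539 in²; tension across gage: (5.875 − 2×1.1875)×0.3125 = 1.0938 in². R_n = min(0.6×70×5.2539, 0.6×50×8.5938) + 1.0×70×1.0938 = min(220.66, 257.81) + 76.566 = 297.23 kips. φR_n = 0.75 × 297.23 = 222.9 kips.
Tension rupture (net): A_n = (11.0625 − 3×1.1875)×0.3125 = 2.3438 in² (U = 1.0, A_e = A_n). φR_n = 0.75 × 70 × 2.3438 = 123.0 kips.
Governing: min(600.8, 513.1, 222.9, 123.0) = 123.0 kips → net-section rupture.

123.0 kips (net-section rupture governs)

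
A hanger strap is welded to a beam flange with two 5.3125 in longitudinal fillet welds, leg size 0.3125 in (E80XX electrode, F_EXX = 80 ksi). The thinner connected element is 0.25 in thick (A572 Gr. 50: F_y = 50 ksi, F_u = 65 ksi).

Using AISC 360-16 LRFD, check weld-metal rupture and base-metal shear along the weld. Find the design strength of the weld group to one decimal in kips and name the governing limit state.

Weld metal: throat = 0.707×0.3125 = 0.22094 in, L = 2×5.3125 = 10.625 in. φR_n = 0.75 × 0.6 × 80 × 0.22094 × 10.625 = 84.5 kips.
Base metal shear (0.25 in plate): yield φR_n = 1.0×0.6×50×0.25×10.625 = 79.7 kips; rupture φR_n = 0.75×0.6×65×0.25×10.625 = 77.7 kips; take 77.7 kips (rupture).
Governing: min(84.5, 77.7) = 77.7 kips → base-metal shear.

77.7 kips (base-metal shear governs)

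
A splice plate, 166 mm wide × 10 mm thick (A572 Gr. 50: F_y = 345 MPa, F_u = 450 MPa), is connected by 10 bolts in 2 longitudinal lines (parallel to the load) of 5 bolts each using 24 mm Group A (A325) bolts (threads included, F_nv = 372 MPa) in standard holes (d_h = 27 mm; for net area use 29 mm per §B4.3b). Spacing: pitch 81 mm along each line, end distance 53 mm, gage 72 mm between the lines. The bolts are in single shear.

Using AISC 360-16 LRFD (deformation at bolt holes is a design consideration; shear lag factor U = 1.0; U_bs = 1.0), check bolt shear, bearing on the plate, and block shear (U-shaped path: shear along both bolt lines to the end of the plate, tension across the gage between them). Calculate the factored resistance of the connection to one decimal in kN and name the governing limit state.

1143.5 kN (block shear governs)

Bolt shear: A_b = π(24)²/4 = 452.39 mm². φR_n = 0.75 × 372 × 452.39 × 10 × 1 = 1262.2 kN.
Bearing (10 mm plate, F_u = 450 MPa): end bolts L_c = 53 − 27/2 = 39.5, R_n = min(1.2×39.5×10×450, 2.4×24×10×450) = 213.3 kN/bolt; interior L_c = 81 − 27 = 54, R_n = 259.2 kN/bolt. φR_n = 0.75 × (2×213.3 + 8×259.2) = 1875.2 kN.
Block shear: shear path 2×[53+4×81] = 2×377 mm, A_gv = 7540, A_nv = 2×(377 − 4.5×29)×10 = 4930 mm²; tension across gage: (72 − 1×29)×10 = 430 mm². R_n = min(0.6×450×4930, 0.6×345×7540) + 1.0×450×430 = min(1331.1, 1560.8) + 193.5 = 1524.6 kN. φR_n = 0.75 × 1524.6 = 1143.5 kN.
Governing: min(1262.2, 1875.2, 1143.5) = 1143.5 kN → block shear.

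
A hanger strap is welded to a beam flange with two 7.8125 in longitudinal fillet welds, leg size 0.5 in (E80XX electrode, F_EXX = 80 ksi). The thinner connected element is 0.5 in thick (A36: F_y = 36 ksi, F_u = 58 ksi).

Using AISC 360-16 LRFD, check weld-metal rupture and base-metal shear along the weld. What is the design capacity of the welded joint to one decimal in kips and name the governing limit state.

168.8 kips (base-metal shear governs)

Weld metal: throat = 0.707×0.5 = 0.3535 in, L = 2×7.8125 = 15.625 in. φR_n = 0.75 × 0.6 × 80 × 0.3535 × 15.625 = 198.8 kips.
Base metal shear (0.5 in plate): yield φR_n = 1.0×0.6×36×0.5×15.625 = 168.8 kips; rupture φR_n = 0.75×0.6×58×0.5×15.625 = 203.9 kips; take 168.8 kips (yield).
Governing: min(198.8, 168.8) = 168.8 kips → base-metal shear.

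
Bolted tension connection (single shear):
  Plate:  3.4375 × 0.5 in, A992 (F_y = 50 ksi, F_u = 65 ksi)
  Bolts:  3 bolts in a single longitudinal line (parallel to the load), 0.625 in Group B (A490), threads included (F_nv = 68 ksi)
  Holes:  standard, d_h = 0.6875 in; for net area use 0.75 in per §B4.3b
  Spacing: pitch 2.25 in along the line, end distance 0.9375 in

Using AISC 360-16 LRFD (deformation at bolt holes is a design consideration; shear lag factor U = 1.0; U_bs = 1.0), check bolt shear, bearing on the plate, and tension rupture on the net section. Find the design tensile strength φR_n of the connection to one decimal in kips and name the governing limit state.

Bolt shear: A_b = π(0.625)²/4 = 0.3068 in². φR_n = 0.75 × 68 × 0.3068 × 3 × 1 = 46.9 kips.
Bearing (0.5 in plate, F_u = 65 ksi): end bolts L_c = 0.9375 − 0.6875/2 = 0.59375, R_n = min(1.2×0.59375×0.5×65, 2.4×0.625×0.5×65) = 23.156 kips/bolt; interior L_c = 2.25 − 0.6875 = 1.5625, R_n = 48.75 kips/bolt. φR_n = 0.75 × (1×23.156 + 2×48.75) = 90.5 kips.
Tension rupture (net): A_n = (3.4375 − 1×0.75)×0.5 = 1.3438 in² (U = 1.0, A_e = A_n). φR_n = 0.75 × 65 × 1.3438 = 65.5 kips.
Governing: min(46.9, 90.5, 65.5) = 46.9 kips → bolt shear.

46.9 kips (bolt shear governs)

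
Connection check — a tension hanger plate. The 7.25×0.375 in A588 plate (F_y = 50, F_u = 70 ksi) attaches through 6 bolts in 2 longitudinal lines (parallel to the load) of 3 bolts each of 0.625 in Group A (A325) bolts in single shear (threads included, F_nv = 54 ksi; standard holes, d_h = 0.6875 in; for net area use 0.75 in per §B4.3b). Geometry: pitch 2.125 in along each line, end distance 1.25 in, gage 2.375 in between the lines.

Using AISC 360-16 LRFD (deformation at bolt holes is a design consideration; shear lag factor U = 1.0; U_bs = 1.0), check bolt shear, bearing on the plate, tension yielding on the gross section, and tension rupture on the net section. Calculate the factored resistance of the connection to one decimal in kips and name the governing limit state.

Bolt shear: A_b = π(0.625)²/4 = 0.3068 in². φR_n = 0.75 × 54 × 0.3068 × 6 × 1 = 74.6 kips.
Bearing (0.375 in plate, F_u = 70 ksi): end bolts L_c = 1.25 − 0.6875/2 = 0.90625, R_n = min(1.2×0.90625×0.375×70, 2.4×0.625×0.375×70) = 28.547 kips/bolt; interior L_c = 2.125 − 0.6875 = 1.4375, R_n = 39.375 kips/bolt. φR_n = 0.75 × (2×28.547 + 4×39.375) = 160.9 kips.
Tension yield (gross): A_g = 7.25×0.375 = 2.7188 in². φR_n = 0.90 × 50 × 2.7188 = 122.3 kips.
Tension rupture (net): A_n = (7.25 − 2×0.75)×0.375 = 2.1563 in² (U = 1.0, A_e = A_n). φR_n = 0.75 × 70 × 2.1563 = 113.2 kips.
Governing: min(74.6, 160.9, 122.3, 113.2) = 74.6 kips → bolt shear.

74.6 kips (bolt shear governs)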